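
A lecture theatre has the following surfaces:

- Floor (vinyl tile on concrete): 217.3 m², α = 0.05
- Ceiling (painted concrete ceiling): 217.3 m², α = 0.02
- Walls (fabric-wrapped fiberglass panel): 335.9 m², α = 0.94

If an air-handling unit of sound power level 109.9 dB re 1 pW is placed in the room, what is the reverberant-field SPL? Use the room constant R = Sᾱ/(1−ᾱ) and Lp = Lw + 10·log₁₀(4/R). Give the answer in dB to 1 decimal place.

88.3 dB

Σ(Sᵢαᵢ) = 217.3·0.05 + 217.3·0.02 + 335.9·0.94 = 330.957; total area S = 770.5 m².
ᾱ = 0.4295, so room constant R = A/(1−ᾱ) = 580.117 m².
Lp = 109.9 + 10·log₁₀(4/580.117) = 109.9 + (-21.61) = 88.3 dB.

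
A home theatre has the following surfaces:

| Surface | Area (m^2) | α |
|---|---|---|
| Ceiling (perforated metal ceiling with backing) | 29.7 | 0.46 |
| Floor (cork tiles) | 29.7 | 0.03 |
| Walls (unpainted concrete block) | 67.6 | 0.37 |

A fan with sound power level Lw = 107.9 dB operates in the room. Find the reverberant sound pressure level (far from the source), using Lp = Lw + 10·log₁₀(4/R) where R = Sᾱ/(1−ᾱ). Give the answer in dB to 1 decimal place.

Σ(Sᵢαᵢ) = 29.7·0.46 + 29.7·0.03 + 67.6·0.37 = 39.565; total area S = 127.0 m^2.
ᾱ = 0.3115, so room constant R = A/(1−ᾱ) = 57.466 m^2.
Lp = 107.9 + 10·log₁₀(4/57.466) = 107.9 + (-11.57) = 96.3 dB.

96.3 dB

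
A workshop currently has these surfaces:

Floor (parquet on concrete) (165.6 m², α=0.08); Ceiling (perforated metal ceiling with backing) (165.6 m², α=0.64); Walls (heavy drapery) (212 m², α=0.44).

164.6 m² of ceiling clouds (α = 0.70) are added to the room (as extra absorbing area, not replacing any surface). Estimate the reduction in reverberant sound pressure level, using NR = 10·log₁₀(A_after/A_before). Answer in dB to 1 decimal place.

1.9 dB

Total absorption A_before = 165.6*0.08 + 165.6*0.64 + 212*0.44
  = 13.248 + 105.984 + 93.280 = 212.512 m² sabins.
Treatment contributes 164.6·0.70 = 115.220 sabins.
A_after = 212.512 + 115.220 = 327.732 sabins.
Reduction = 10 log₁₀(A_after/A_before) = 10 log₁₀(1.5422) = 1.9 dB.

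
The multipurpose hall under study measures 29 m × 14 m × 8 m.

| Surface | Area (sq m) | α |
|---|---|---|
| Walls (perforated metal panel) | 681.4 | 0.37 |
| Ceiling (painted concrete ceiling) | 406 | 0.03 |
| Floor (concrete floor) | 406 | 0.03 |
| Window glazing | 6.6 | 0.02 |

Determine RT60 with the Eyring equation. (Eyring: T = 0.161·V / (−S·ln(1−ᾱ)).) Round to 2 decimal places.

1.71 sec

Total surface area S = 681.4 + 406 + 406 + 6.6 = 1500.0 sq m.
Absorption A = 681.4×0.37 + 406×0.03 + 406×0.03 + 6.6×0.02 = 276.610 sabins.
Mean coefficient ᾱ = A/S = 0.1844.
−S·ln(1−ᾱ) = −1500.0 × ln(1 − 0.1844) = 305.747.
V = 29 × 14 × 8 = 3248 m³.
T = 0.161·V/[−S·ln(1−ᾱ)] = 0.161·3248/305.747 = 1.71 s.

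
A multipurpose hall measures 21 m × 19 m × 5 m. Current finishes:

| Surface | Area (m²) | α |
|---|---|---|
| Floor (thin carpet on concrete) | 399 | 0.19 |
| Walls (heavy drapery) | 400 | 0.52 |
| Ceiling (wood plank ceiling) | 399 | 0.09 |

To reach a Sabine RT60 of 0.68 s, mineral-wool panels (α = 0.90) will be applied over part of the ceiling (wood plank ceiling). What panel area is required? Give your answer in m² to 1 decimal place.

A₁ = Σ Sᵢαᵢ = 399×0.19 + 400×0.52 + 399×0.09 = 319.720 sabins.
V = 1995 m³. Target absorption A₂ = 0.161 × 1995 / 0.68 = 472.346 sabins.
Absorption to add: 472.346 − 319.720 = 152.626 sabins.
Net gain per m²: Δα = 0.90 − 0.09 = 0.81.
Panel area = 152.626 / 0.81 = 188.4 m².

188.4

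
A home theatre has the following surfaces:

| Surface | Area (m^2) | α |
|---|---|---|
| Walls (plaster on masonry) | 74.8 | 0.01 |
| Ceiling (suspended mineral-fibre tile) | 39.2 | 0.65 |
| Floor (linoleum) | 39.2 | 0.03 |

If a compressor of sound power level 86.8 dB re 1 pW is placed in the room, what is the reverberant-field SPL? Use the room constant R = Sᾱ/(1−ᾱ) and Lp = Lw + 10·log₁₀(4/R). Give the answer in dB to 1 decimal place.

Σ(Sᵢαᵢ) = 74.8·0.01 + 39.2·0.65 + 39.2·0.03 = 27.404; total area S = 153.2 m^2.
ᾱ = 0.1789, so room constant R = A/(1−ᾱ) = 33.375 m^2.
Lp = Lw + 10 log₁₀(4/R) = 86.8 -9.21 = 77.6 dB.

77.6 dB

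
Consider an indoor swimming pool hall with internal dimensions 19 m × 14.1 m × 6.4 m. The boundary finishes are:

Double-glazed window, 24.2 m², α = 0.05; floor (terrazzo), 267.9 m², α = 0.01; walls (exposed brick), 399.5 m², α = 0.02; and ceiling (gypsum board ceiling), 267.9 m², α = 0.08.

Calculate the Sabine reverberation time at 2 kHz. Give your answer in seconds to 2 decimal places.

8.29 sec

Summing Sᵢαᵢ: 1.210 + 2.679 + 7.990 + 21.432 → A = 33.311 sabins.
Room volume: 1714.56 m³.
RT60 = 0.161 · V / A = 0.161 × 1714.56 / 33.311 = 8.29 s.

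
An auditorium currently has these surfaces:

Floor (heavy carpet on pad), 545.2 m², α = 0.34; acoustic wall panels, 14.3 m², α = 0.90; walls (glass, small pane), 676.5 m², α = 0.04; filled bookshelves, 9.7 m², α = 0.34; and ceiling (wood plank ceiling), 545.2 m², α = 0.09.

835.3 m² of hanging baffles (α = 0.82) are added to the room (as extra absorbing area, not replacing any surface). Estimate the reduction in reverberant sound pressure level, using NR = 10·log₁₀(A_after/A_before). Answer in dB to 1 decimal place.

Equivalent absorption area: A_before = 545.2×0.34 + 14.3×0.90 + 676.5×0.04 + 9.7×0.34 + 545.2×0.09 = 277.664 m².
Treatment contributes 835.3·0.82 = 684.946 sabins.
New total A_after = 962.610 sabins.
Reduction = 10 log₁₀(A_after/A_before) = 10 log₁₀(3.4668) = 5.4 dB.

5.4 dB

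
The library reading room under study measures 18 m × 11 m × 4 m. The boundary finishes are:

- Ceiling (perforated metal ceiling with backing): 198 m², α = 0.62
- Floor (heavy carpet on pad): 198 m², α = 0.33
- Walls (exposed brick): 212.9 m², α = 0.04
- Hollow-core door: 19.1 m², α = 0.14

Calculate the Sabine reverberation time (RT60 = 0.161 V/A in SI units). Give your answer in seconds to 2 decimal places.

0.64 sec

A = Σ Sᵢαᵢ = 198*0.62 + 198*0.33 + 212.9*0.04 + 19.1*0.14 = 199.290 sabins.
Volume V = 18 × 11 × 4 = 792 m³.
T = 0.161 V/A = 0.161·792/199.290 = 0.64 s.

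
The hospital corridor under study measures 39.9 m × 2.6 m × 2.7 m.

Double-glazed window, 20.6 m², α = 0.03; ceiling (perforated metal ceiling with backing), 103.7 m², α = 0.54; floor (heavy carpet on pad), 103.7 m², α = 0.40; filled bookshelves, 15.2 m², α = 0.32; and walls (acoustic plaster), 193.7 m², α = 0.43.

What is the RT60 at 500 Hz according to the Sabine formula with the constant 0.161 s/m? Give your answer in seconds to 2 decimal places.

Summing Sᵢαᵢ: 0.618 + 55.998 + 41.480 + 4.864 + 83.291 → A = 186.251 sabins.
Volume V = 39.9 × 2.6 × 2.7 = 280.098 m³.
Sabine: RT60 = 0.161 × 280.098 / 186.251 = 0.24 s.

0.24 sec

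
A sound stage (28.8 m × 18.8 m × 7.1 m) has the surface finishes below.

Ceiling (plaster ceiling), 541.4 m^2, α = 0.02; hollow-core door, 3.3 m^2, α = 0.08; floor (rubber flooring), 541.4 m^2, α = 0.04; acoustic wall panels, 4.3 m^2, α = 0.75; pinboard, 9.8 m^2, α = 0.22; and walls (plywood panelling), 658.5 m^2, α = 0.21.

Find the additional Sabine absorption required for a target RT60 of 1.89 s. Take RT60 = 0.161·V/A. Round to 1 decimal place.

151.1 sabins

Total absorption A₁ = 541.4×0.02 + 3.3×0.08 + 541.4×0.04 + 4.3×0.75 + 9.8×0.22 + 658.5×0.21
  = 10.828 + 0.264 + 21.656 + 3.225 + 2.156 + 138.285 = 176.414 m^2 sabins.
For T = 1.89 s, need A₂ = 0.161·V/T = 0.161·3844.224/1.89 = 327.471 sabins.
Shortfall: 327.471 − 176.414 = 151.1 sabins.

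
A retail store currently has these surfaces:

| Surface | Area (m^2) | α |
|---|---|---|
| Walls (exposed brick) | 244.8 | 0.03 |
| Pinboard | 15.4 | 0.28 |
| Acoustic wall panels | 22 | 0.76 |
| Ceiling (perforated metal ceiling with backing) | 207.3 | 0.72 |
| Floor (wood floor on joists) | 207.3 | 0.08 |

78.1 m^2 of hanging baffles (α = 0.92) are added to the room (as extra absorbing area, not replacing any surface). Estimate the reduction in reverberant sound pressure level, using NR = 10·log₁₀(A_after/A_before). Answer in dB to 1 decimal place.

1.4 dB

Total absorption A_before = 244.8*0.03 + 15.4*0.28 + 22*0.76 + 207.3*0.72 + 207.3*0.08
  = 7.344 + 4.312 + 16.720 + 149.256 + 16.584 = 194.216 m^2 sabins.
Treatment contributes 78.1·0.92 = 71.852 sabins.
New total A_after = 266.068 sabins.
Reduction = 10 log₁₀(A_after/A_before) = 10 log₁₀(1.3700) = 1.4 dB.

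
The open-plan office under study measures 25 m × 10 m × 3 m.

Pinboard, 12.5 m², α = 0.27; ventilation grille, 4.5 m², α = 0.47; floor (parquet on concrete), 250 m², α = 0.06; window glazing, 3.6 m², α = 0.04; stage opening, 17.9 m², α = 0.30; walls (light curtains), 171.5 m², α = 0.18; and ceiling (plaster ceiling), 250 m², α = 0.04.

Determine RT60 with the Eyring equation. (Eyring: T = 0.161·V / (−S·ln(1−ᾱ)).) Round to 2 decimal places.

1.72 s

S = Σ Sᵢ = 710.0 m².
Absorption A = 12.5×0.27 + 4.5×0.47 + 250×0.06 + 3.6×0.04 + 17.9×0.30 + 171.5×0.18 + 250×0.04 = 66.874 sabins.
Mean coefficient ᾱ = A/S = 0.0942.
−S·ln(1−ᾱ) = −710.0 × ln(1 − 0.0942) = 70.245.
V = 25 × 10 × 3 = 750 m³.
T = 0.161·V/[−S·ln(1−ᾱ)] = 0.161·750/70.245 = 1.72 s.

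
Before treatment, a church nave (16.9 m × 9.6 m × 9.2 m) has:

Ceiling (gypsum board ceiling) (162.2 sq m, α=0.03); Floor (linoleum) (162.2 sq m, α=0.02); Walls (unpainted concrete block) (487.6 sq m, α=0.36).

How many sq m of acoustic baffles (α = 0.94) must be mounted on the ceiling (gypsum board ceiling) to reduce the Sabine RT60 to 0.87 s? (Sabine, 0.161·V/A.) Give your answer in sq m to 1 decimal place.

101.7

Summing Sᵢαᵢ: 4.866 + 3.244 + 175.536 → A₁ = 183.646 sabins.
Required A₂ = 0.161·1492.608/0.87 = 276.218 sabins.
Absorption to add: 276.218 − 183.646 = 92.572 sabins.
Net gain per sq m: Δα = 0.94 − 0.03 = 0.91.
Area = ΔA/Δα = 92.572/0.91 = 101.7 sq m.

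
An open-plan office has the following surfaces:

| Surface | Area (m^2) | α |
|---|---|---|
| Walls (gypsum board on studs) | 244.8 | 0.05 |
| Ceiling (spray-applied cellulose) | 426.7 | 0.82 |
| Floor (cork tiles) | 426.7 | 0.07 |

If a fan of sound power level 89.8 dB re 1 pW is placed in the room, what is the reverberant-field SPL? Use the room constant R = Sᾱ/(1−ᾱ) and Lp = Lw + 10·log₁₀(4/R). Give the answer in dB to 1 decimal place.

Σ(Sᵢαᵢ) = 244.8·0.05 + 426.7·0.82 + 426.7·0.07 = 392.003; total area S = 1098.2 m^2.
ᾱ = 392.003/1098.2 = 0.3570; R = Sᾱ/(1−ᾱ) = 392.003/(1−0.3570) = 609.647 m^2.
Lp = 89.8 + 10·log₁₀(4/609.647) = 89.8 + (-21.83) = 68.0 dB.

68.0 dB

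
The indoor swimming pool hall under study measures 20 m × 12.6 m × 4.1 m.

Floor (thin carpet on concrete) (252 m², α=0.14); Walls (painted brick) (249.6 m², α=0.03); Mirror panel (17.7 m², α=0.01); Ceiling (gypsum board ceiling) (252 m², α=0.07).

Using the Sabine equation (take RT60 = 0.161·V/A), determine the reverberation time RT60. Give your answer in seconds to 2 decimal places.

2.75 s

Total absorption A = 252×0.14 + 249.6×0.03 + 17.7×0.01 + 252×0.07
  = 35.280 + 7.488 + 0.177 + 17.640 = 60.585 m² sabins.
Volume V = 20 × 12.6 × 4.1 = 1033.2 m³.
RT60 = 0.161 · V / A = 0.161 × 1033.2 / 60.585 = 2.75 s.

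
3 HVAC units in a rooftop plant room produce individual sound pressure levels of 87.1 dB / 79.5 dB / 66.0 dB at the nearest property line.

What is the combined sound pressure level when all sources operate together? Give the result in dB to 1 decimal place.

87.8 dB

Converting to relative power and adding: 10^(87.1/10) + 10^(79.5/10) + 10^(66.0/10) = 6.06e+08.
L_total = 10·log₁₀(6.06e+08) = 87.8 dB.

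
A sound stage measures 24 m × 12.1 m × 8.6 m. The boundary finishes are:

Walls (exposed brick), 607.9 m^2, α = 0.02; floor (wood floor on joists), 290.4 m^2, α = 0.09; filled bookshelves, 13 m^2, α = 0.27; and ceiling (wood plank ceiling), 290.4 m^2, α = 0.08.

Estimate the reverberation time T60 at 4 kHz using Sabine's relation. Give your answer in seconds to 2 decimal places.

6.18 sec

Equivalent absorption area: A = 607.9*0.02 + 290.4*0.09 + 13*0.27 + 290.4*0.08 = 65.036 m^2.
Volume V = 24 × 12.1 × 8.6 = 2497.44 m³.
RT60 = 0.161 · V / A = 0.161 × 2497.44 / 65.036 = 6.18 s.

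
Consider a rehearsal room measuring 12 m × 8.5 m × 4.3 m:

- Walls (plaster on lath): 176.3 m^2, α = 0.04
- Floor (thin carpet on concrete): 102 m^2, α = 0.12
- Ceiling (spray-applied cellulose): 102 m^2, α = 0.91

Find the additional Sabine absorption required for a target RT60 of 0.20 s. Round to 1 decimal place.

A₁ = Σ Sᵢαᵢ = 176.3*0.04 + 102*0.12 + 102*0.91 = 112.112 sabins.
V = 438.6 m³. Required absorption A₂ = 0.161 × 438.6 / 0.20 = 353.073 sabins.
Shortfall: 353.073 − 112.112 = 241.0 sabins.

241.0 sabins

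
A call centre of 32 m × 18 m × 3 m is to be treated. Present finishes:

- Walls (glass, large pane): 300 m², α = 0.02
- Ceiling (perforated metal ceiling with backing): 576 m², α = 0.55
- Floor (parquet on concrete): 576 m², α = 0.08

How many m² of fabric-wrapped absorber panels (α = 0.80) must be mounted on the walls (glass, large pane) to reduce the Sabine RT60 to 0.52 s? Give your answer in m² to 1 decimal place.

Summing Sᵢαᵢ: 6.000 + 316.800 + 46.080 → A₁ = 368.880 sabins.
V = 1728 m³. Target absorption A₂ = 0.161 × 1728 / 0.52 = 535.015 sabins.
Absorption to add: 535.015 − 368.880 = 166.135 sabins.
Net gain per m²: Δα = 0.80 − 0.02 = 0.78.
Panel area = 166.135 / 0.78 = 213.0 m².

213.0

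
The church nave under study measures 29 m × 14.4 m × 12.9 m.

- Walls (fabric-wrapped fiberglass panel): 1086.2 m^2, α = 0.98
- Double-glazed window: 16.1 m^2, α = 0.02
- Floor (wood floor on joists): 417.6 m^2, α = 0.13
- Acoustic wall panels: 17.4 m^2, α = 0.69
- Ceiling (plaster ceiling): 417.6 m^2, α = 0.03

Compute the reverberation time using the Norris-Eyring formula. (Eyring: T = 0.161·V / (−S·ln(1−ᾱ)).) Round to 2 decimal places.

0.50 seconds

S = Σ Sᵢ = 1954.9 m^2.
Σ(Sᵢαᵢ) = 1086.2×0.98 + 16.1×0.02 + 417.6×0.13 + 17.4×0.69 + 417.6×0.03 = 1143.620.
ᾱ = 1143.620 / 1954.9 = 0.5850.
Eyring denominator: −S ln(1−ᾱ) = 1719.289.
V = 29 × 14.4 × 12.9 = 5387.04 m³.
RT60 = 0.161 × 5387.04 / 1719.289 = 0.50 s.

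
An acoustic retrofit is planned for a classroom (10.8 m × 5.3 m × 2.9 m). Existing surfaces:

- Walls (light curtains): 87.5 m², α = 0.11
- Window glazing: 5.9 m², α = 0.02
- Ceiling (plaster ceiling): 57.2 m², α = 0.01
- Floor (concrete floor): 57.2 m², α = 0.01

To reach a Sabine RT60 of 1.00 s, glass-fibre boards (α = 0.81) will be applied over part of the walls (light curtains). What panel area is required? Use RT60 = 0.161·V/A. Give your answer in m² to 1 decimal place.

22.6

Total absorption A₁ = 87.5*0.11 + 5.9*0.02 + 57.2*0.01 + 57.2*0.01
  = 9.625 + 0.118 + 0.572 + 0.572 = 10.887 m² sabins.
V = 165.996 m³. Target absorption A₂ = 0.161 × 165.996 / 1.00 = 26.725 sabins.
ΔA needed = 26.725 − 10.887 = 15.838 sabins.
Each m² of panel replacing the walls (light curtains) adds (0.81 − 0.11) = 0.70 sabins.
Panel area = 15.838 / 0.70 = 22.6 m².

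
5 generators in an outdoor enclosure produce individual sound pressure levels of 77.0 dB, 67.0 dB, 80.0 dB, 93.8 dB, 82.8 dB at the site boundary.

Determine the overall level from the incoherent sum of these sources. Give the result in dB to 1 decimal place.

Sum in the linear (power) domain: Σ 10^(Lᵢ/10) = 10^(77.0/10) + 10^(67.0/10) + 10^(80.0/10) + 10^(93.8/10) + 10^(82.8/10) = 2.745e+09.
L_total = 10·log₁₀(2.745e+09) = 94.4 dB.

94.4 dB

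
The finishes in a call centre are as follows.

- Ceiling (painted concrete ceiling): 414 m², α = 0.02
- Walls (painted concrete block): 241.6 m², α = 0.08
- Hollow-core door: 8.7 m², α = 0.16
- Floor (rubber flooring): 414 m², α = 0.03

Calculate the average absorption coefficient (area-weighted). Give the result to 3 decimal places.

0.038

Total surface area S = 1078.3 m².
Σ(Sᵢαᵢ) = 414·0.02 + 241.6·0.08 + 8.7·0.16 + 414·0.03 = 41.420.
ᾱ = A/S = 0.038.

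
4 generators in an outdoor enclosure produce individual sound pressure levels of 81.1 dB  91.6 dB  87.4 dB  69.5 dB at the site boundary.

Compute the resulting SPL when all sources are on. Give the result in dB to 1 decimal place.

93.3 dB

Sum in the linear (power) domain: Σ 10^(Lᵢ/10) = 10^(81.1/10) + 10^(91.6/10) + 10^(87.4/10) + 10^(69.5/10) = 2.133e+09.
L_total = 10·log₁₀(2.133e+09) = 93.3 dB.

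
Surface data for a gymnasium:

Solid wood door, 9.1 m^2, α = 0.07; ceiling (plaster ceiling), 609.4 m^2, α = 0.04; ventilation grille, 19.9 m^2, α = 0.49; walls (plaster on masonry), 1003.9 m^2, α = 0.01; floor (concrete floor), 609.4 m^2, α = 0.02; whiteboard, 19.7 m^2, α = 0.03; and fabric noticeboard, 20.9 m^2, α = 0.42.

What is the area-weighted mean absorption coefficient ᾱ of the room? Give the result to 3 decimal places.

0.029

Total surface area S = 2292.3 m^2.
A = 9.1·0.07 + 609.4·0.04 + 19.9·0.49 + 1003.9·0.01 + 609.4·0.02 + 19.7·0.03 + 20.9·0.42 = 66.360 sabins.
ᾱ = A/S = 0.029.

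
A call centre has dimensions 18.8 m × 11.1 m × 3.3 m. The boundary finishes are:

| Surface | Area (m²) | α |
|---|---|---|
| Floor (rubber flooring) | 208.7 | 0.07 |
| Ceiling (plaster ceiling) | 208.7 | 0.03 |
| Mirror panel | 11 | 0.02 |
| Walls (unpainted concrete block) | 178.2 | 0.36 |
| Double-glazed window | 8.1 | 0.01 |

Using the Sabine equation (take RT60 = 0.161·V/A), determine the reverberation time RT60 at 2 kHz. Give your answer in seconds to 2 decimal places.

Total absorption A = 208.7*0.07 + 208.7*0.03 + 11*0.02 + 178.2*0.36 + 8.1*0.01
  = 14.609 + 6.261 + 0.220 + 64.152 + 0.081 = 85.323 m² sabins.
Room volume: 688.644 m³.
RT60 = 0.161 · V / A = 0.161 × 688.644 / 85.323 = 1.30 s.

1.30 s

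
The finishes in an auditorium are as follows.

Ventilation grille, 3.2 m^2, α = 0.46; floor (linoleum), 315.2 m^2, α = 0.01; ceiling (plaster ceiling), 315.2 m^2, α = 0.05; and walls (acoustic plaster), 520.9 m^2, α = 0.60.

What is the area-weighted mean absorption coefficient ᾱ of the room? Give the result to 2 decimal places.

S = Σ Sᵢ = 3.2 + 315.2 + 315.2 + 520.9 = 1154.5 m^2.
A = 3.2·0.46 + 315.2·0.01 + 315.2·0.05 + 520.9·0.60 = 332.924 sabins.
ᾱ = 332.924 / 1154.5 = 0.29.

0.29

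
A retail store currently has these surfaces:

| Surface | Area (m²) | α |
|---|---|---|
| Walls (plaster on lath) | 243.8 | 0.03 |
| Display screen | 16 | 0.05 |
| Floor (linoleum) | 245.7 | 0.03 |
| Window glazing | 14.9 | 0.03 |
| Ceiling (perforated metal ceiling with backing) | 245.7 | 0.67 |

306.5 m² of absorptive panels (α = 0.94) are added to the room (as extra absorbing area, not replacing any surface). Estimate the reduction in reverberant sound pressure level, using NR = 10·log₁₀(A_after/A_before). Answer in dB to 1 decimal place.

4.1 dB

Summing Sᵢαᵢ: 7.314 + 0.800 + 7.371 + 0.447 + 164.619 → A_before = 180.551 sabins.
Treatment contributes 306.5·0.94 = 288.110 sabins.
New total A_after = 468.661 sabins.
NR = 10·log₁₀(468.661/180.551) = 4.1 dB.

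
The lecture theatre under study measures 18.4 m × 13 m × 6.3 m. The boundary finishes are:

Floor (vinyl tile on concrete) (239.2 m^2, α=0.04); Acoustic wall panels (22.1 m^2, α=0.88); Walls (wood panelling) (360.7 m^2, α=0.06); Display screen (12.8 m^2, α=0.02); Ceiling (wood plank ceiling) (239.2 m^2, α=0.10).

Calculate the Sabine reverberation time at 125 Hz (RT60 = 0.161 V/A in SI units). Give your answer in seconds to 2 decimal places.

3.24 seconds

Total absorption A = 239.2×0.04 + 22.1×0.88 + 360.7×0.06 + 12.8×0.02 + 239.2×0.10
  = 9.568 + 19.448 + 21.642 + 0.256 + 23.920 = 74.834 m^2 sabins.
Room volume: 1506.96 m³.
RT60 = 0.161 · V / A = 0.161 × 1506.96 / 74.834 = 3.24 s.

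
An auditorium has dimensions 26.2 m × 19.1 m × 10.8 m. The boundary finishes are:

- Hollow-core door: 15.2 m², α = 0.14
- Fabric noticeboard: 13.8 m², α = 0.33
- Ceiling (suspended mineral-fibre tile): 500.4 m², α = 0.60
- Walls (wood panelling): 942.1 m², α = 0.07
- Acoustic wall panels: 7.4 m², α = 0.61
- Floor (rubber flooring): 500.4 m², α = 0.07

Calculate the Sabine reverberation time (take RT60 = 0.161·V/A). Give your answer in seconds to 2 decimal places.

2.11 sec

Summing Sᵢαᵢ: 2.128 + 4.554 + 300.240 + 65.947 + 4.514 + 35.028 → A = 412.411 sabins.
V = 26.2·19.1·10.8 = 5404.536 m³.
T = 0.161 V/A = 0.161·5404.536/412.411 = 2.11 s.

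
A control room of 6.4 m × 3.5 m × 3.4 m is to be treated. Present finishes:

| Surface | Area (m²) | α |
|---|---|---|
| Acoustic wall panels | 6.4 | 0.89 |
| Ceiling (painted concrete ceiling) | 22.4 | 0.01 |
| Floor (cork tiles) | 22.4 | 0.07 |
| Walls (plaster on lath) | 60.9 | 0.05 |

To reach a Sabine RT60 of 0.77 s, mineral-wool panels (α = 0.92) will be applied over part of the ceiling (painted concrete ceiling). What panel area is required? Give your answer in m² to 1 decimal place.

Summing Sᵢαᵢ: 5.696 + 0.224 + 1.568 + 3.045 → A₁ = 10.533 sabins.
V = 76.16 m³. Target absorption A₂ = 0.161 × 76.16 / 0.77 = 15.924 sabins.
ΔA needed = 15.924 − 10.533 = 5.391 sabins.
Net gain per m²: Δα = 0.92 − 0.01 = 0.91.
Panel area = 5.391 / 0.91 = 5.9 m².

5.9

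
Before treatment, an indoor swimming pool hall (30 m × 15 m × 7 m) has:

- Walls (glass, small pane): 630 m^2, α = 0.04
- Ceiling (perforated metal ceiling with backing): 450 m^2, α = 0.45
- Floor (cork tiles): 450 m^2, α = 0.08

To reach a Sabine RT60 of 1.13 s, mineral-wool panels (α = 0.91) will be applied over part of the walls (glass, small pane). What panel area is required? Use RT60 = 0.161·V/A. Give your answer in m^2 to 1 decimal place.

212.8

A₁ = Σ Sᵢαᵢ = 630*0.04 + 450*0.45 + 450*0.08 = 263.700 sabins.
Required A₂ = 0.161·3150/1.13 = 448.805 sabins.
ΔA needed = 448.805 − 263.700 = 185.105 sabins.
Net gain per m^2: Δα = 0.91 − 0.04 = 0.87.
Area = ΔA/Δα = 185.105/0.87 = 212.8 m^2.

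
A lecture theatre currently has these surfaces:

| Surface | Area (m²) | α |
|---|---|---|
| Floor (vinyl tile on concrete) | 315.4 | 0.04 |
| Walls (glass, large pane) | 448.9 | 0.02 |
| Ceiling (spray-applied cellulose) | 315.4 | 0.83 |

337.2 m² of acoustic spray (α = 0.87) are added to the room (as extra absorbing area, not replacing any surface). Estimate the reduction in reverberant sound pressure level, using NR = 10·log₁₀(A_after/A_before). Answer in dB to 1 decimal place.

3.1 dB

A_before = Σ Sᵢαᵢ = 315.4×0.04 + 448.9×0.02 + 315.4×0.83 = 283.376 sabins.
Added absorption = 337.2 × 0.87 = 293.364 sabins.
New total A_after = 576.740 sabins.
NR = 10·log₁₀(576.740/283.376) = 3.1 dB.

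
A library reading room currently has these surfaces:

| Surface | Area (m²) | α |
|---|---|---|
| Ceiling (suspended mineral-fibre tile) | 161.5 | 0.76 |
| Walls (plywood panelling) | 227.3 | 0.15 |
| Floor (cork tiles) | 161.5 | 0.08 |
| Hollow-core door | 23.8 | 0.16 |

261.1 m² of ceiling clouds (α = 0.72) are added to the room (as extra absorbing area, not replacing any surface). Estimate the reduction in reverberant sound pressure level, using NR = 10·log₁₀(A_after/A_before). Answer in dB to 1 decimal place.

3.2 dB

Summing Sᵢαᵢ: 122.740 + 34.095 + 12.920 + 3.808 → A_before = 173.563 sabins.
Added absorption = 261.1 × 0.72 = 187.992 sabins.
A_after = 173.563 + 187.992 = 361.555 sabins.
NR = 10·log₁₀(361.555/173.563) = 3.2 dB.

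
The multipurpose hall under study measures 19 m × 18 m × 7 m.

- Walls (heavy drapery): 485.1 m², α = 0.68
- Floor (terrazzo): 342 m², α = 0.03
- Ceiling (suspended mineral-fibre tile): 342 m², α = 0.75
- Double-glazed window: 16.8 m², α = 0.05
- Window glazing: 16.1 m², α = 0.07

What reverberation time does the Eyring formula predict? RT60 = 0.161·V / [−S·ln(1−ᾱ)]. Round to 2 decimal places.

0.47 s

S = Σ Sᵢ = 1202.0 m².
Absorption A = 485.1·0.68 + 342·0.03 + 342·0.75 + 16.8·0.05 + 16.1·0.07 = 598.595 sabins.
Mean coefficient ᾱ = A/S = 0.4980.
Eyring denominator: −S ln(1−ᾱ) = 828.365.
V = 19 × 18 × 7 = 2394 m³.
T = 0.161·V/[−S·ln(1−ᾱ)] = 0.161·2394/828.365 = 0.47 s.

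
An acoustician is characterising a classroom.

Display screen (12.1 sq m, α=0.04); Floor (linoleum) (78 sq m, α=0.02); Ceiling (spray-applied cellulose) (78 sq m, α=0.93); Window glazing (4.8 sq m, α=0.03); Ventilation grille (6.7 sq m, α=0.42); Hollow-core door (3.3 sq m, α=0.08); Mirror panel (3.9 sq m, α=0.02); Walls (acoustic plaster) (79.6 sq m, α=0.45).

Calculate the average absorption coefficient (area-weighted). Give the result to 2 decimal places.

S = Σ Sᵢ = 12.1 + 78 + 78 + 4.8 + 6.7 + 3.3 + 3.9 + 79.6 = 266.4 sq m.
Weighted sum Σ Sα = 113.704.
ᾱ = A/S = 0.43.

0.43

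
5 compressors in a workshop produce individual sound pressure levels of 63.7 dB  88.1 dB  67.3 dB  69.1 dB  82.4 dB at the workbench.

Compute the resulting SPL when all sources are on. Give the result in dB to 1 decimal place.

89.2 dB

Converting to relative power and adding: 10^(63.7/10) + 10^(88.1/10) + 10^(67.3/10) + 10^(69.1/10) + 10^(82.4/10) = 8.353e+08.
Combined level = 10 log₁₀(8.353e+08) = 89.2 dB.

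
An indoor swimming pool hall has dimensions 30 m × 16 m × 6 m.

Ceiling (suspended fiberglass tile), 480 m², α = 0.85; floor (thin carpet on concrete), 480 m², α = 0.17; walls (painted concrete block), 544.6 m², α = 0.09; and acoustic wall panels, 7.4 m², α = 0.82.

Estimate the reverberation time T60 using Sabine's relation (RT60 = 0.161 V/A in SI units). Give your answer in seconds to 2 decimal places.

0.85 s

Summing Sᵢαᵢ: 408.000 + 81.600 + 49.014 + 6.068 → A = 544.682 sabins.
Room volume: 2880 m³.
T = 0.161 V/A = 0.161·2880/544.682 = 0.85 s.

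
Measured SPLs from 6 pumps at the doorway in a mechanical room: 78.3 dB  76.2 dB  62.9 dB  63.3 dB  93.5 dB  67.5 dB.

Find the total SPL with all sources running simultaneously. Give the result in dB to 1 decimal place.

Σ 10^(Lᵢ/10) = 2.358e+09.
L_total = 10·log₁₀(2.358e+09) = 93.7 dB.

93.7 dB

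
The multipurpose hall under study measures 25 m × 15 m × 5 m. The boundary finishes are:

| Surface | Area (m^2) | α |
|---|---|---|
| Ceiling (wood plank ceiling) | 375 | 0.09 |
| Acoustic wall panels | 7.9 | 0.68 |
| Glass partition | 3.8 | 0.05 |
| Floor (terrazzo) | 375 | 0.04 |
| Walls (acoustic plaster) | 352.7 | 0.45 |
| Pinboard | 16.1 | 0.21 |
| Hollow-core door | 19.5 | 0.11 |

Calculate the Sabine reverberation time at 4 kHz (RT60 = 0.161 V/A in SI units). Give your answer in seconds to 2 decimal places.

1.38 sec

Summing Sᵢαᵢ: 33.750 + 5.372 + 0.190 + 15.000 + 158.715 + 3.381 + 2.145 → A = 218.553 sabins.
V = 25·15·5 = 1875 m³.
RT60 = 0.161 · V / A = 0.161 × 1875 / 218.553 = 1.38 s.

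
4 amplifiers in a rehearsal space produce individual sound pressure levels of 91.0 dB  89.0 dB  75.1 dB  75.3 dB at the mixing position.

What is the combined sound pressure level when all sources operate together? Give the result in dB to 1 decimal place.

Sum in the linear (power) domain: Σ 10^(Lᵢ/10) = 10^(91.0/10) + 10^(89.0/10) + 10^(75.1/10) + 10^(75.3/10) = 2.119e+09.
Back to dB: 10·log₁₀ Σ = 93.3 dB.

93.3 dB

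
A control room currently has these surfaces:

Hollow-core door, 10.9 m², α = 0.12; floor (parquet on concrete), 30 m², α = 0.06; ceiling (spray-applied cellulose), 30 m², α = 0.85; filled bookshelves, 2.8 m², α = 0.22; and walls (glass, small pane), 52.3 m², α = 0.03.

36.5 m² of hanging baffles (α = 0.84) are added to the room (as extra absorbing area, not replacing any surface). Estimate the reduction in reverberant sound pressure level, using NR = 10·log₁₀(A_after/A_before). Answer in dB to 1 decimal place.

3.0 dB

A_before = Σ Sᵢαᵢ = 10.9×0.12 + 30×0.06 + 30×0.85 + 2.8×0.22 + 52.3×0.03 = 30.793 sabins.
Added absorption = 36.5 × 0.84 = 30.660 sabins.
A_after = 30.793 + 30.660 = 61.453 sabins.
NR = 10·log₁₀(61.453/30.793) = 3.0 dB.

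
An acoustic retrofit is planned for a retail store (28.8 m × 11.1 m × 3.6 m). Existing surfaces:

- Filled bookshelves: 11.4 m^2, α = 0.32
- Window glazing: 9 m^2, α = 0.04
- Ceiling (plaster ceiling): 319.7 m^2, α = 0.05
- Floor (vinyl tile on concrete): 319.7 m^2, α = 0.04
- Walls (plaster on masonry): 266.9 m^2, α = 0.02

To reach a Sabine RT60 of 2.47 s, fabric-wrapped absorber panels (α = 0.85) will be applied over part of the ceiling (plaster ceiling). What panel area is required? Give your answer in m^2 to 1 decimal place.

46.1

A₁ = Σ Sᵢαᵢ = 11.4×0.32 + 9×0.04 + 319.7×0.05 + 319.7×0.04 + 266.9×0.02 = 38.119 sabins.
Required A₂ = 0.161·1150.848/2.47 = 75.015 sabins.
ΔA needed = 75.015 − 38.119 = 36.896 sabins.
Each m^2 of panel replacing the ceiling (plaster ceiling) adds (0.85 − 0.05) = 0.80 sabins.
Area = ΔA/Δα = 36.896/0.80 = 46.1 m^2.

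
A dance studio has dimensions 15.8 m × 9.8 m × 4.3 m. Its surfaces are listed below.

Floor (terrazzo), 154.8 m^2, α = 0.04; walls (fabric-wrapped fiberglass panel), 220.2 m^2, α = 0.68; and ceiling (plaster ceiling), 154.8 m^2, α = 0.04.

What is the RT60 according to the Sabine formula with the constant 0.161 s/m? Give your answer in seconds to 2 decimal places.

A = Σ Sᵢαᵢ = 154.8·0.04 + 220.2·0.68 + 154.8·0.04 = 162.120 sabins.
Room volume: 665.812 m³.
T = 0.161 V/A = 0.161·665.812/162.120 = 0.66 s.

0.66 sec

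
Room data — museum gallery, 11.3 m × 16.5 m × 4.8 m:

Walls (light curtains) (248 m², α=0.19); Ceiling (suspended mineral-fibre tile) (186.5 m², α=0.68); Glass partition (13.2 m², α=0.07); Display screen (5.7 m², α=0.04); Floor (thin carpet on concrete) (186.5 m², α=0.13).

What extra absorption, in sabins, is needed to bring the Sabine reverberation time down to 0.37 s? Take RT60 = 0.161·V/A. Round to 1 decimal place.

190.1 sabins

Equivalent absorption area: A₁ = 248×0.19 + 186.5×0.68 + 13.2×0.07 + 5.7×0.04 + 186.5×0.13 = 199.337 m².
V = 894.96 m³. Required absorption A₂ = 0.161 × 894.96 / 0.37 = 389.429 sabins.
Additional absorption ΔA = 389.429 − 199.337 = 190.1 sabins.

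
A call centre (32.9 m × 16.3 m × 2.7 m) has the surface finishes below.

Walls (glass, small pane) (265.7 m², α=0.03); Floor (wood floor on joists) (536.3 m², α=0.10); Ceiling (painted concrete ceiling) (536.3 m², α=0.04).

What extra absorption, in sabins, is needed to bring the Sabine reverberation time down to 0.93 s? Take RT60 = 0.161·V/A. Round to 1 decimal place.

167.6 sabins

Equivalent absorption area: A₁ = 265.7·0.03 + 536.3·0.10 + 536.3·0.04 = 83.053 m².
For T = 0.93 s, need A₂ = 0.161·V/T = 0.161·1447.929/0.93 = 250.663 sabins.
ΔA = A₂ − A₁ = 250.663 − 83.053 = 167.6 sabins.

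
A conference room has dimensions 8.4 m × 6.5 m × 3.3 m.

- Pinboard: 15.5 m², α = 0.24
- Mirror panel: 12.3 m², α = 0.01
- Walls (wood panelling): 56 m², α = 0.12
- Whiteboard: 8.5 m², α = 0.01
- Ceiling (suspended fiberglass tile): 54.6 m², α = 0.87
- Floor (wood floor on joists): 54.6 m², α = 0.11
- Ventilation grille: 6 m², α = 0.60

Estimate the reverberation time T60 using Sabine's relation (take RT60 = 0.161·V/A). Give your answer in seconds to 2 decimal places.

0.43 sec

Total absorption A = 15.5×0.24 + 12.3×0.01 + 56×0.12 + 8.5×0.01 + 54.6×0.87 + 54.6×0.11 + 6×0.60
  = 3.720 + 0.123 + 6.720 + 0.085 + 47.502 + 6.006 + 3.600 = 67.756 m² sabins.
Room volume: 180.18 m³.
Sabine: RT60 = 0.161 × 180.18 / 67.756 = 0.43 s.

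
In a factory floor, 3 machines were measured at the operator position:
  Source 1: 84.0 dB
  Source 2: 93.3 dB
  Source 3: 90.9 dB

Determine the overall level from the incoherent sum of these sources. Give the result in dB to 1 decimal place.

95.6 dB

Σ 10^(Lᵢ/10) = 3.619e+09.
L_total = 10·log₁₀(3.619e+09) = 95.6 dB.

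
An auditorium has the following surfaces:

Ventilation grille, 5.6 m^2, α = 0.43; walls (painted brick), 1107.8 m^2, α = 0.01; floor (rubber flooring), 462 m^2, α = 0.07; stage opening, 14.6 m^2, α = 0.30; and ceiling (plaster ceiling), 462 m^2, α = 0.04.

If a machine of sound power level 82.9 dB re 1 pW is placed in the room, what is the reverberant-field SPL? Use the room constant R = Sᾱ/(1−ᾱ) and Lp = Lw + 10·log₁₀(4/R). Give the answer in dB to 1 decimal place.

A = 68.686 sabins; S = 2052.0 m^2.
ᾱ = 68.686/2052.0 = 0.0335; R = Sᾱ/(1−ᾱ) = 68.686/(1−0.0335) = 71.067 m^2.
Lp = 82.9 + 10·log₁₀(4/71.067) = 82.9 + (-12.50) = 70.4 dB.

70.4 dB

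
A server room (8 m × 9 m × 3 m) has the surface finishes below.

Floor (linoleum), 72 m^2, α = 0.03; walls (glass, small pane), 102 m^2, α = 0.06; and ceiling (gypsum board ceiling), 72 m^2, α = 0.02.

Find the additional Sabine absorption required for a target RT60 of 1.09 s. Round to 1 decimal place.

22.2 sabins

Summing Sᵢαᵢ: 2.160 + 6.120 + 1.440 → A₁ = 9.720 sabins.
For T = 1.09 s, need A₂ = 0.161·V/T = 0.161·216/1.09 = 31.905 sabins.
Shortfall: 31.905 − 9.720 = 22.2 sabins.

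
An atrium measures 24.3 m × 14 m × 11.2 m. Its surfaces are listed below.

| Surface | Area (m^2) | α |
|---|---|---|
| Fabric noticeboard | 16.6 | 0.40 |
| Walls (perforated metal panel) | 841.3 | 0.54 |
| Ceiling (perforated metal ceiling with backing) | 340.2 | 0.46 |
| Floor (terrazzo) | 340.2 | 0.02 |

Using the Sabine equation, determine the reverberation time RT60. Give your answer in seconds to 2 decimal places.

0.98 s

Summing Sᵢαᵢ: 6.640 + 454.302 + 156.492 + 6.804 → A = 624.238 sabins.
Volume V = 24.3 × 14 × 11.2 = 3810.24 m³.
T = 0.161 V/A = 0.161·3810.24/624.238 = 0.98 s.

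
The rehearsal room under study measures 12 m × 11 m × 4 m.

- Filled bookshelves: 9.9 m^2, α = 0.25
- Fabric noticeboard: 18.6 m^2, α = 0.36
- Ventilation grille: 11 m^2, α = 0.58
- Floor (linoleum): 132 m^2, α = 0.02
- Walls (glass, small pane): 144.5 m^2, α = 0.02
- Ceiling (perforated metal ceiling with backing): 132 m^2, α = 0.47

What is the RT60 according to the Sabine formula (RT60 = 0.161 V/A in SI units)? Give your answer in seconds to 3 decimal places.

Summing Sᵢαᵢ: 2.475 + 6.696 + 6.380 + 2.640 + 2.890 + 62.040 → A = 83.121 sabins.
Volume V = 12 × 11 × 4 = 528 m³.
Sabine: RT60 = 0.161 × 528 / 83.121 = 1.023 s.

1.023 seconds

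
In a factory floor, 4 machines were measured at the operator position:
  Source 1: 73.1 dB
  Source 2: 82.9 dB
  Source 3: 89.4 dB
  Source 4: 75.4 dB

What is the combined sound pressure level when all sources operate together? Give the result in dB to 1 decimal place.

Converting to relative power and adding: 10^(73.1/10) + 10^(82.9/10) + 10^(89.4/10) + 10^(75.4/10) = 1.121e+09.
L_total = 10·log₁₀(1.121e+09) = 90.5 dB.

90.5 dB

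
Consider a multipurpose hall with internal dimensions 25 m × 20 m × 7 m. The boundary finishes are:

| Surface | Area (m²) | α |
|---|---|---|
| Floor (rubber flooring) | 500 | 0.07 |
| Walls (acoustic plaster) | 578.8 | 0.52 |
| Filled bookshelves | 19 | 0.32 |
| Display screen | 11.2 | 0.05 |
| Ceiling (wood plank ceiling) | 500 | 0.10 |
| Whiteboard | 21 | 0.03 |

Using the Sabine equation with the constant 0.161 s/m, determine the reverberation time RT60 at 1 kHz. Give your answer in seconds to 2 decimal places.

1.43 sec

A = Σ Sᵢαᵢ = 500*0.07 + 578.8*0.52 + 19*0.32 + 11.2*0.05 + 500*0.10 + 21*0.03 = 393.246 sabins.
Volume V = 25 × 20 × 7 = 3500 m³.
T = 0.161 V/A = 0.161·3500/393.246 = 1.43 s.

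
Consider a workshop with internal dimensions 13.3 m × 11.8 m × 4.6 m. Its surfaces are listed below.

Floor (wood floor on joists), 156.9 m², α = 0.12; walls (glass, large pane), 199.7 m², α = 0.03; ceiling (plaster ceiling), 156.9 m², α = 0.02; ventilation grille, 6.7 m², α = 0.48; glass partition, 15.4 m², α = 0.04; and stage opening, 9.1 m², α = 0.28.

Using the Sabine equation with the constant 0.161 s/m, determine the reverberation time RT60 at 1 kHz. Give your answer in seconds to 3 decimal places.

3.385 sec

Summing Sᵢαᵢ: 18.828 + 5.991 + 3.138 + 3.216 + 0.616 + 2.548 → A = 34.337 sabins.
V = 13.3·11.8·4.6 = 721.924 m³.
RT60 = 0.161 · V / A = 0.161 × 721.924 / 34.337 = 3.385 s.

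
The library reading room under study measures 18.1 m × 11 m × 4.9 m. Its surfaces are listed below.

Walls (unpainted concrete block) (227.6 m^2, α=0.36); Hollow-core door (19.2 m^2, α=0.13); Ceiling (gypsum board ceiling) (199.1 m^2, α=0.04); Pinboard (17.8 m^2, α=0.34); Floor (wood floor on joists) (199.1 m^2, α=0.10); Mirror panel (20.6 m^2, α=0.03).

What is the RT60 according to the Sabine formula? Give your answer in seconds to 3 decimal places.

Total absorption A = 227.6·0.36 + 19.2·0.13 + 199.1·0.04 + 17.8·0.34 + 199.1·0.10 + 20.6·0.03
  = 81.936 + 2.496 + 7.964 + 6.052 + 19.910 + 0.618 = 118.976 m^2 sabins.
Volume V = 18.1 × 11 × 4.9 = 975.59 m³.
T = 0.161 V/A = 0.161·975.59/118.976 = 1.320 s.

1.320 s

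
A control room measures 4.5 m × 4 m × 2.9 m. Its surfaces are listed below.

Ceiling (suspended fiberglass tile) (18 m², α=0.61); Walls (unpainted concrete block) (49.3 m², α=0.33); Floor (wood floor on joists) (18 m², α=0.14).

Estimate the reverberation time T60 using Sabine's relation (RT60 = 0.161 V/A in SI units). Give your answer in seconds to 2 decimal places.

0.28 s

Total absorption A = 18×0.61 + 49.3×0.33 + 18×0.14
  = 10.980 + 16.269 + 2.520 = 29.769 m² sabins.
V = 4.5·4·2.9 = 52.2 m³.
Sabine: RT60 = 0.161 × 52.2 / 29.769 = 0.28 s.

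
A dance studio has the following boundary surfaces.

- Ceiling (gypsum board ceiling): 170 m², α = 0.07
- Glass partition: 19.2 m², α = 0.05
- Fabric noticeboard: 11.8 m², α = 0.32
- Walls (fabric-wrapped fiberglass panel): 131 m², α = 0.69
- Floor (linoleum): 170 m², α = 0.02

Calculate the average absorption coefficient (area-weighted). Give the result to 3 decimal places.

0.220

Total surface area S = 502.0 m².
A = 170*0.07 + 19.2*0.05 + 11.8*0.32 + 131*0.69 + 170*0.02 = 110.426 sabins.
ᾱ = A/S = 0.220.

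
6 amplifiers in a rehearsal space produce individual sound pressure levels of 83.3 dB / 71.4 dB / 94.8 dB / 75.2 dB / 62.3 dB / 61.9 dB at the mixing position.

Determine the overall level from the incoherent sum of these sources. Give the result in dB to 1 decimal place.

Converting to relative power and adding: 10^(83.3/10) + 10^(71.4/10) + 10^(94.8/10) + 10^(75.2/10) + 10^(62.3/10) + 10^(61.9/10) = 3.284e+09.
Back to dB: 10·log₁₀ Σ = 95.2 dB.

95.2 dB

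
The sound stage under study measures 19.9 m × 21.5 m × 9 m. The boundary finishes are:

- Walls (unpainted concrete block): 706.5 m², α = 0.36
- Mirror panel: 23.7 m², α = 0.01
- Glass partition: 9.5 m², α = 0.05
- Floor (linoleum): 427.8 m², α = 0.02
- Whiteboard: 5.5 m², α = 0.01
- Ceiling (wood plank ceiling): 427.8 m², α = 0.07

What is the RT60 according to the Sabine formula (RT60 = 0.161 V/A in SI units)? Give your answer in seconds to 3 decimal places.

2.111 s

Summing Sᵢαᵢ: 254.340 + 0.237 + 0.475 + 8.556 + 0.055 + 29.946 → A = 293.609 sabins.
Room volume: 3850.65 m³.
RT60 = 0.161 · V / A = 0.161 × 3850.65 / 293.609 = 2.111 s.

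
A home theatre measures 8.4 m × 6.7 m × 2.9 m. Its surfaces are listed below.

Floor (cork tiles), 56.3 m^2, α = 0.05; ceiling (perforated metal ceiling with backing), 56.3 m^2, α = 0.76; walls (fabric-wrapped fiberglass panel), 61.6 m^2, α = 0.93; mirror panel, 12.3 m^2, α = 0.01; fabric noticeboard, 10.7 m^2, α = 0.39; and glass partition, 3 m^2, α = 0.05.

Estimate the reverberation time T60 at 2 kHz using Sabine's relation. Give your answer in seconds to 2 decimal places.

A = Σ Sᵢαᵢ = 56.3·0.05 + 56.3·0.76 + 61.6·0.93 + 12.3·0.01 + 10.7·0.39 + 3·0.05 = 107.337 sabins.
Volume V = 8.4 × 6.7 × 2.9 = 163.212 m³.
T = 0.161 V/A = 0.161·163.212/107.337 = 0.24 s.

0.24 s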